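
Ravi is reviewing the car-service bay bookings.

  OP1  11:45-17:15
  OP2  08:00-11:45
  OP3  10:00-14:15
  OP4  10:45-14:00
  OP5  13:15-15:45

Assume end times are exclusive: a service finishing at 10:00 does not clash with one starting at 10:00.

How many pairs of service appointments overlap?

Sorted by start: OP2, OP3, OP4, OP1, OP5.
OP3 starts before OP2 ends → OP2 and OP3 overlap.
OP4 starts before OP2 ends → OP2 and OP4 overlap.
OP1 starts exactly when OP2 ends (back-to-back, no overlap), so nothing later overlaps OP2 either.
OP4 starts before OP3 ends → OP3 and OP4 overlap.
OP1 starts before OP3 ends → OP3 and OP1 overlap.
OP5 starts before OP3 ends → OP3 and OP5 overlap.
OP1 starts before OP4 ends → OP4 and OP1 overlap.
OP5 starts before OP4 ends → OP4 and OP5 overlap.
OP5 starts before OP1 ends → OP1 and OP5 overlap.
Overlapping pairs: OP1 & OP3, OP1 & OP4, OP1 & OP5, OP2 & OP3, OP2 & OP4, OP3 & OP4, OP3 & OP5, OP4 & OP5 — 8 in total.

8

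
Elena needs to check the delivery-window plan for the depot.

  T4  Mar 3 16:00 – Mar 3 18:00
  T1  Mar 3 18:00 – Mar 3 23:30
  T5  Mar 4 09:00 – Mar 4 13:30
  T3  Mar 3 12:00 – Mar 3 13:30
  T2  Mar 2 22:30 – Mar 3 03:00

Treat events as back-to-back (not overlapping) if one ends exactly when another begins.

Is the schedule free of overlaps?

Yes

Sorted by start: T2, T3, T4, T1, T5.
T3 starts after T2 ends, so nothing later overlaps T2 either.
T4 starts after T3 ends, so nothing later overlaps T3 either.
T1 starts exactly when T4 ends (back-to-back, no overlap), so nothing later overlaps T4 either.
T5 starts after T1 ends.
Every pair is clear; the schedule has no overlaps.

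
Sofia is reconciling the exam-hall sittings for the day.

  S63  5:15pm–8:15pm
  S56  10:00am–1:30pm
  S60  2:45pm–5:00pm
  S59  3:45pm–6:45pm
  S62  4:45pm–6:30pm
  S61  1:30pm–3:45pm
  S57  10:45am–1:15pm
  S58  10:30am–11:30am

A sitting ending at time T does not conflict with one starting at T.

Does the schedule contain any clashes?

Two intervals overlap when each starts before the other ends.
Sorted by start: S56, S58, S57, S61, S60, S59, S62, S63.
S58 starts before S56 ends → S56 and S58 overlap.
That's a conflict, so the schedule is not conflict-free.

Yes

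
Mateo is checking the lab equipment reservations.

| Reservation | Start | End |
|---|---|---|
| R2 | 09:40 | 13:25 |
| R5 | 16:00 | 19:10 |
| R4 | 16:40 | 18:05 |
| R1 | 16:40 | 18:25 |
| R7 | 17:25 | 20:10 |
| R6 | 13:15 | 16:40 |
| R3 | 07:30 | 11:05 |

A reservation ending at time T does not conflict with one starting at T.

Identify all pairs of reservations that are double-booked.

Check each pair: they overlap iff neither finishes before the other starts.
Sorted by start: R3, R2, R6, R5, R1, R4, R7.
R2 starts before R3 ends → R3 and R2 overlap.
R6 starts after R3 ends; R3 is clear from here.
R6 starts before R2 ends → R2 and R6 overlap.
R5 starts after R2 ends; R2 is clear from here.
R5 starts before R6 ends → R6 and R5 overlap.
R1 starts exactly when R6 ends (back-to-back, no overlap); R6 is clear from here.
R1 starts before R5 ends → R5 and R1 overlap.
R4 starts before R5 ends → R5 and R4 overlap.
R7 starts before R5 ends → R5 and R7 overlap.
R4 starts before R1 ends → R1 and R4 overlap.
R7 starts before R1 ends → R1 and R7 overlap.
R7 starts before R4 ends → R4 and R7 overlap.

R1 & R4, R1 & R5, R1 & R7, R2 & R3, R2 & R6, R4 & R5, R4 & R7, R5 & R6, R5 & R7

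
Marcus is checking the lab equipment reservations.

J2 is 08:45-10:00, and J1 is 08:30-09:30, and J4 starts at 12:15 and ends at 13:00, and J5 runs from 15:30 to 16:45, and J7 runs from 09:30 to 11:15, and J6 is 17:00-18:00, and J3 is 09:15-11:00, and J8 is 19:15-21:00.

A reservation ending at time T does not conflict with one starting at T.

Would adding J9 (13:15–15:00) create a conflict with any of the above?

J1: ends 09:30 at or before J9 starts 13:15 → clear.
J2: ends 10:00 at or before J9 starts 13:15 → clear.
J3: ends 11:00 at or before J9 starts 13:15 → clear.
J7: ends 11:15 at or before J9 starts 13:15 → clear.
J4: ends 13:00 at or before J9 starts 13:15 → clear.
J5: starts 15:30 at or after J9 ends 15:00 → clear.
J6: starts 17:00 at or after J9 ends 15:00 → clear.
J8: starts 19:15 at or after J9 ends 15:00 → clear.

No — it doesn't clash with anything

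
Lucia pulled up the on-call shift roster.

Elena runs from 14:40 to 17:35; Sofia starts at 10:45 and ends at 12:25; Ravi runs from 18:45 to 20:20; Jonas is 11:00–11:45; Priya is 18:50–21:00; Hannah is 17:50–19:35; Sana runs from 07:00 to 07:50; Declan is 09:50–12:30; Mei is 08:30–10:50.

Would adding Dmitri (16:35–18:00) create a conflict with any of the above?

Yes — it overlaps Elena, Hannah

Sana: ends 07:50 at or before Dmitri starts 16:35 → clear.
Mei: ends 10:50 at or before Dmitri starts 16:35 → clear.
Declan: ends 12:30 at or before Dmitri starts 16:35 → clear.
Sofia: ends 12:25 at or before Dmitri starts 16:35 → clear.
Jonas: ends 11:45 at or before Dmitri starts 16:35 → clear.
Elena: starts 14:40 before Dmitri ends 18:00, and ends 17:35 after Dmitri starts 16:35 → overlap.
Hannah: starts 17:50 before Dmitri ends 18:00, and ends 19:35 after Dmitri starts 16:35 → overlap.
Ravi: starts 18:45 at or after Dmitri ends 18:00 → clear.
Priya: starts 18:50 at or after Dmitri ends 18:00 → clear.
Dmitri overlaps Hannah, Elena.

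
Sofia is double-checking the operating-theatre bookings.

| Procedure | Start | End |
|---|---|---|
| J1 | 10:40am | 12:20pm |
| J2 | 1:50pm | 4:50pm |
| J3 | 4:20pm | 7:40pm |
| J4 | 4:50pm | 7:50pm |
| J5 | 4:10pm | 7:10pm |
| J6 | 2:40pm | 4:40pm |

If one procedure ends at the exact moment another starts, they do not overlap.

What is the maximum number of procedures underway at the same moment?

Sweep the timeline, counting +1 at each start and −1 at each end (ends before starts at a tie):
10:40am start J1 → 1
12:20pm end J1 → 0
1:50pm start J2 → 1
2:40pm start J6 → 2
4:10pm start J5 → 3
4:20pm start J3 → 4
4:40pm end J6 → 3
4:50pm end J2 → 2
4:50pm start J4 → 3
7:10pm end J5 → 2
7:40pm end J3 → 1
7:50pm end J4 → 0
Peak is 4, at 4:20pm (J2, J3, J5, J6).

4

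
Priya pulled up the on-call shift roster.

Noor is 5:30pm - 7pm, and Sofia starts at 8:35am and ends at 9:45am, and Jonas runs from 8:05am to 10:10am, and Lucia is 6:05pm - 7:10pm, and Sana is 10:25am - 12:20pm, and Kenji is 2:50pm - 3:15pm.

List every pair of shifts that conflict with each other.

Check each pair: they overlap iff neither finishes before the other starts.
Sorted by start: Jonas, Sofia, Sana, Kenji, Noor, Lucia.
Sofia starts before Jonas ends → Jonas and Sofia overlap.
Sana starts after Jonas ends, so nothing later overlaps Jonas either.
Sana starts after Sofia ends, so nothing later overlaps Sofia either.
Kenji starts after Sana ends, so nothing later overlaps Sana either.
Noor starts after Kenji ends, so nothing later overlaps Kenji either.
Lucia starts before Noor ends → Noor and Lucia overlap.

Jonas & Sofia, Lucia & Noor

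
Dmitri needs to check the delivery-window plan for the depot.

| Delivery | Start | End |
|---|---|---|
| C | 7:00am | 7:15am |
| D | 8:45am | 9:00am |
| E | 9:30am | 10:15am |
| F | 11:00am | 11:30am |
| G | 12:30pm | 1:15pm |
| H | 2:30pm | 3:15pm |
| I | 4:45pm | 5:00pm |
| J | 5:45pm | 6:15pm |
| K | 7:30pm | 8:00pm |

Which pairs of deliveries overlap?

no overlapping pairs

Sorted by start: C, D, E, F, G, H, I, J, K.
D starts after C ends — done with C.
E starts after D ends — done with D.
F starts after E ends — done with E.
G starts after F ends — done with F.
H starts after G ends — done with G.
I starts after H ends — done with H.
J starts after I ends — done with I.
K starts after J ends.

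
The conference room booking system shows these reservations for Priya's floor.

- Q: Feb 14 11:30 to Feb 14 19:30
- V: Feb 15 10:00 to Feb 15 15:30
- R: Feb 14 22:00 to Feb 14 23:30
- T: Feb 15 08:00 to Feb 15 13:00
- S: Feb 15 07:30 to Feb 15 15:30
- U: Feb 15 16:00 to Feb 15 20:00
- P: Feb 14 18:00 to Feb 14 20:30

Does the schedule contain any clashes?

Two intervals overlap when each starts before the other ends.
Sorted by start: Q, P, R, S, T, V, U.
P starts before Q ends → Q and P overlap.
That's a conflict, so the schedule is not conflict-free.

Yes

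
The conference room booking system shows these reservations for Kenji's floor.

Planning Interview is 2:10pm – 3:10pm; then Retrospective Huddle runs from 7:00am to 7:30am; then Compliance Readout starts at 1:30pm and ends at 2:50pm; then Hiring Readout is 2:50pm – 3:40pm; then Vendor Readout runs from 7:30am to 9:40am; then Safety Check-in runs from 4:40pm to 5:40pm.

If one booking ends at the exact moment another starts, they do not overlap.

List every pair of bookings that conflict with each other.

Compliance Readout & Planning Interview, Hiring Readout & Planning Interview

Check each pair: they overlap iff neither finishes before the other starts.
Sorted by start: Retrospective Huddle, Vendor Readout, Compliance Readout, Planning Interview, Hiring Readout, Safety Check-in.
Vendor Readout starts exactly when Retrospective Huddle ends (back-to-back, no overlap); Retrospective Huddle is clear from here.
Compliance Readout starts after Vendor Readout ends; Vendor Readout is clear from here.
Planning Interview starts before Compliance Readout ends → Compliance Readout and Planning Interview overlap.
Hiring Readout starts exactly when Compliance Readout ends (back-to-back, no overlap); Compliance Readout is clear from here.
Hiring Readout starts before Planning Interview ends → Planning Interview and Hiring Readout overlap.
Safety Check-in starts after Planning Interview ends.
Safety Check-in starts after Hiring Readout ends.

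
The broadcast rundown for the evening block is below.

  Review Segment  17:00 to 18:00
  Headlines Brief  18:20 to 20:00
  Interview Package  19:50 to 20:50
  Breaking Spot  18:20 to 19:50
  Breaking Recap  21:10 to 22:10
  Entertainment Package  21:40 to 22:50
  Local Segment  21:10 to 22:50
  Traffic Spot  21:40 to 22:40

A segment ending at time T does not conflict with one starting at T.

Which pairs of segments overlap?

Sorted by start: Review Segment, Headlines Brief, Breaking Spot, Interview Package, Breaking Recap, Local Segment, Entertainment Package, Traffic Spot.
Headlines Brief starts after Review Segment ends, so Review Segment has no further overlaps.
Breaking Spot starts before Headlines Brief ends → Headlines Brief and Breaking Spot overlap.
Interview Package starts before Headlines Brief ends → Headlines Brief and Interview Package overlap.
Breaking Recap starts after Headlines Brief ends, so Headlines Brief has no further overlaps.
Interview Package starts exactly when Breaking Spot ends (back-to-back, no overlap), so Breaking Spot has no further overlaps.
Breaking Recap starts after Interview Package ends, so Interview Package has no further overlaps.
Local Segment starts before Breaking Recap ends → Breaking Recap and Local Segment overlap.
Entertainment Package starts before Breaking Recap ends → Breaking Recap and Entertainment Package overlap.
Traffic Spot starts before Breaking Recap ends → Breaking Recap and Traffic Spot overlap.
Entertainment Package starts before Local Segment ends → Local Segment and Entertainment Package overlap.
Traffic Spot starts before Local Segment ends → Local Segment and Traffic Spot overlap.
Traffic Spot starts before Entertainment Package ends → Entertainment Package and Traffic Spot overlap.

Breaking Recap & Entertainment Package, Breaking Recap & Local Segment, Breaking Recap & Traffic Spot, Breaking Spot & Headlines Brief, Entertainment Package & Local Segment, Entertainment Package & Traffic Spot, Headlines Brief & Interview Package, Local Segment & Traffic Spot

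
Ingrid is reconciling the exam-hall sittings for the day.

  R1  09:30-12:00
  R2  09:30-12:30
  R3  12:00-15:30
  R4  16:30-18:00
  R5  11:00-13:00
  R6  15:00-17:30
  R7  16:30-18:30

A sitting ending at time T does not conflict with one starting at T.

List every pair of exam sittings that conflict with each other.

R1 & R2, R1 & R5, R2 & R3, R2 & R5, R3 & R5, R3 & R6, R4 & R6, R4 & R7, R6 & R7

Two intervals overlap when each starts before the other ends.
Sorted by start: R1, R2, R5, R3, R6, R4, R7.
R2 starts before R1 ends → R1 and R2 overlap.
R5 starts before R1 ends → R1 and R5 overlap.
R3 starts exactly when R1 ends (back-to-back, no overlap), so R1 has no further overlaps.
R5 starts before R2 ends → R2 and R5 overlap.
R3 starts before R2 ends → R2 and R3 overlap.
R6 starts after R2 ends, so R2 has no further overlaps.
R3 starts before R5 ends → R5 and R3 overlap.
R6 starts after R5 ends, so R5 has no further overlaps.
R6 starts before R3 ends → R3 and R6 overlap.
R4 starts after R3 ends, so R3 has no further overlaps.
R4 starts before R6 ends → R6 and R4 overlap.
R7 starts before R6 ends → R6 and R7 overlap.
R7 starts before R4 ends → R4 and R7 overlap.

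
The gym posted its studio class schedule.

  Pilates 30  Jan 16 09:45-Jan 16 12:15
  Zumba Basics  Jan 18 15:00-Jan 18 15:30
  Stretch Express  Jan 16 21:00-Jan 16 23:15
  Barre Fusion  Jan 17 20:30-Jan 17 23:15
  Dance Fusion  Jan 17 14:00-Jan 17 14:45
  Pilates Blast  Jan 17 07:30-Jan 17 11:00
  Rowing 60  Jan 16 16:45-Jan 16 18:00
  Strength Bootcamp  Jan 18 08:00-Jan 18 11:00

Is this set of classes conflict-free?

Yes

Two intervals overlap when each starts before the other ends.
Sorted by start: Pilates 30, Rowing 60, Stretch Express, Pilates Blast, Dance Fusion, Barre Fusion, Strength Bootcamp, Zumba Basics.
Rowing 60 starts after Pilates 30 ends — done with Pilates 30.
Stretch Express starts after Rowing 60 ends — done with Rowing 60.
Pilates Blast starts after Stretch Express ends — done with Stretch Express.
Dance Fusion starts after Pilates Blast ends — done with Pilates Blast.
Barre Fusion starts after Dance Fusion ends — done with Dance Fusion.
Strength Bootcamp starts after Barre Fusion ends — done with Barre Fusion.
Zumba Basics starts after Strength Bootcamp ends.
Every pair is clear; the schedule has no overlaps.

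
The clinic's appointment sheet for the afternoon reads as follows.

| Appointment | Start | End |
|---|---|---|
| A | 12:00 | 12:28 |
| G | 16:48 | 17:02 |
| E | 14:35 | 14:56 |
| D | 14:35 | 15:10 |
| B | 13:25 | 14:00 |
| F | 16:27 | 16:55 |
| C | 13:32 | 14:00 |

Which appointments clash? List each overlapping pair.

B & C, D & E, F & G

Check each pair: they overlap iff neither finishes before the other starts.
Sorted by start: A, B, C, D, E, F, G.
B starts after A ends, so A has no further overlaps.
C starts before B ends → B and C overlap.
D starts after B ends, so B has no further overlaps.
D starts after C ends, so C has no further overlaps.
E starts before D ends → D and E overlap.
F starts after D ends, so D has no further overlaps.
F starts after E ends, so E has no further overlaps.
G starts before F ends → F and G overlap.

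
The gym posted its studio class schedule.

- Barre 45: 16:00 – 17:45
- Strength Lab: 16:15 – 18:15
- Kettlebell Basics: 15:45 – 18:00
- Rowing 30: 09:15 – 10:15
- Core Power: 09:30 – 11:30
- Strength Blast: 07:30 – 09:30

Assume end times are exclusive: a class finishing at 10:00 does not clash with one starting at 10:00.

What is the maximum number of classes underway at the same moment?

Walk through starts and ends in time order (an end at T is processed before a start at T):
07:30 start Strength Blast → 1
09:15 start Rowing 30 → 2
09:30 end Strength Blast → 1
09:30 start Core Power → 2
10:15 end Rowing 30 → 1
11:30 end Core Power → 0
15:45 start Kettlebell Basics → 1
16:00 start Barre 45 → 2
16:15 start Strength Lab → 3
17:45 end Barre 45 → 2
18:00 end Kettlebell Basics → 1
18:15 end Strength Lab → 0
Peak is 3, at 16:15 (Barre 45, Kettlebell Basics, Strength Lab).

3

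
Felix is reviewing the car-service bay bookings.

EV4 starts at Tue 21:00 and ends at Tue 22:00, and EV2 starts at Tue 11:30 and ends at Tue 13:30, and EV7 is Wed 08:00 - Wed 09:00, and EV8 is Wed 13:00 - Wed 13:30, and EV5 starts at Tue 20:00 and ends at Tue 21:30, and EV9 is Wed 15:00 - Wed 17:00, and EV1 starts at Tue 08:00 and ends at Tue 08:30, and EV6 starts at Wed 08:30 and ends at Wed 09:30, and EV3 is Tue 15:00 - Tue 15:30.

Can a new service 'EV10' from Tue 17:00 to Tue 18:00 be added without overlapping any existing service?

Yes — the slot is free

EV1: ends Tue 08:30 at or before EV10 starts Tue 17:00 → clear.
EV2: ends Tue 13:30 at or before EV10 starts Tue 17:00 → clear.
EV3: ends Tue 15:30 at or before EV10 starts Tue 17:00 → clear.
EV5: starts Tue 20:00 at or after EV10 ends Tue 18:00 → clear.
EV4: starts Tue 21:00 at or after EV10 ends Tue 18:00 → clear.
EV7: starts Wed 08:00 at or after EV10 ends Tue 18:00 → clear.
EV6: starts Wed 08:30 at or after EV10 ends Tue 18:00 → clear.
EV8: starts Wed 13:00 at or after EV10 ends Tue 18:00 → clear.
EV9: starts Wed 15:00 at or after EV10 ends Tue 18:00 → clear.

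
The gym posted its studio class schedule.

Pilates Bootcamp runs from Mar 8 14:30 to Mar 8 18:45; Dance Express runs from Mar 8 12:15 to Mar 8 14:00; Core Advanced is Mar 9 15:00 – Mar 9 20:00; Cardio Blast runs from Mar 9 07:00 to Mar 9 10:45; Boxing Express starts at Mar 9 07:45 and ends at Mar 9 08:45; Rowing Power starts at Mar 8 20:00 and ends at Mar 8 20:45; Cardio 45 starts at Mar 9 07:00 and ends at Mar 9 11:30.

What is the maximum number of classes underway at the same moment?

Sweep the timeline, counting +1 at each start and −1 at each end (ends before starts at a tie):
Mar 8 12:15 start Dance Express → 1
Mar 8 14:00 end Dance Express → 0
Mar 8 14:30 start Pilates Bootcamp → 1
Mar 8 18:45 end Pilates Bootcamp → 0
Mar 8 20:00 start Rowing Power → 1
Mar 8 20:45 end Rowing Power → 0
Mar 9 07:00 start Cardio 45 → 1
Mar 9 07:00 start Cardio Blast → 2
Mar 9 07:45 start Boxing Express → 3
Mar 9 08:45 end Boxing Express → 2
Mar 9 10:45 end Cardio Blast → 1
Mar 9 11:30 end Cardio 45 → 0
Mar 9 15:00 start Core Advanced → 1
Mar 9 20:00 end Core Advanced → 0
Peak is 3, at Mar 9 07:45 (Boxing Express, Cardio 45, Cardio Blast).

3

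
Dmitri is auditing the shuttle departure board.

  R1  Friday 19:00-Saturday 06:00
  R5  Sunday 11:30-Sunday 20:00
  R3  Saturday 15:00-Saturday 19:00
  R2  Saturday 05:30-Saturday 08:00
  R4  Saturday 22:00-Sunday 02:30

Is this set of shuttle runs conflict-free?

Sorted by start: R1, R2, R3, R4, R5.
R2 starts before R1 ends → R1 and R2 overlap.
That's a conflict, so the schedule is not conflict-free.

No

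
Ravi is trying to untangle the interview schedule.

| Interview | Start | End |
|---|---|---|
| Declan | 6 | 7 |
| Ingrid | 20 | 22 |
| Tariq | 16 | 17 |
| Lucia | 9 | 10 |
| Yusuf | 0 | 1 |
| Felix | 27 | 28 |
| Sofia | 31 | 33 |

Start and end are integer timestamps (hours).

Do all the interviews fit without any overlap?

Sorted by start: Yusuf, Declan, Lucia, Tariq, Ingrid, Felix, Sofia.
Declan starts after Yusuf ends, so nothing later overlaps Yusuf either.
Lucia starts after Declan ends, so nothing later overlaps Declan either.
Tariq starts after Lucia ends, so nothing later overlaps Lucia either.
Ingrid starts after Tariq ends, so nothing later overlaps Tariq either.
Felix starts after Ingrid ends, so nothing later overlaps Ingrid either.
Sofia starts after Felix ends.
Every pair is clear; the schedule has no overlaps.

Yes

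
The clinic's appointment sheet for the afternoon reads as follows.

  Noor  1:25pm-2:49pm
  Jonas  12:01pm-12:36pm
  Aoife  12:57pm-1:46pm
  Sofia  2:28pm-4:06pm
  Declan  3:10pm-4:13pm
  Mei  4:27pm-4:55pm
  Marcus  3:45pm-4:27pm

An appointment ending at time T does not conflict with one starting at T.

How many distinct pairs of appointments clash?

Sorted by start: Jonas, Aoife, Noor, Sofia, Declan, Marcus, Mei.
Aoife starts after Jonas ends — done with Jonas.
Noor starts before Aoife ends → Aoife and Noor overlap.
Sofia starts after Aoife ends — done with Aoife.
Sofia starts before Noor ends → Noor and Sofia overlap.
Declan starts after Noor ends — done with Noor.
Declan starts before Sofia ends → Sofia and Declan overlap.
Marcus starts before Sofia ends → Sofia and Marcus overlap.
Mei starts after Sofia ends.
Marcus starts before Declan ends → Declan and Marcus overlap.
Mei starts after Declan ends.
Mei starts exactly when Marcus ends (back-to-back, no overlap).
Overlapping pairs: Aoife & Noor, Declan & Marcus, Declan & Sofia, Marcus & Sofia, Noor & Sofia — 5 in total.

5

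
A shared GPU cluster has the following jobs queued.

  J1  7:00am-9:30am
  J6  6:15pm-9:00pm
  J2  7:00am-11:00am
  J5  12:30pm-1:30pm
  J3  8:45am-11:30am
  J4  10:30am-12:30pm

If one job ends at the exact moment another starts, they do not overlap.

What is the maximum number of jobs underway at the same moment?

3

Sort all start/end points and keep a running count:
7:00am start J1 → 1
7:00am start J2 → 2
8:45am start J3 → 3
9:30am end J1 → 2
10:30am start J4 → 3
11:00am end J2 → 2
11:30am end J3 → 1
12:30pm end J4 → 0
12:30pm start J5 → 1
1:30pm end J5 → 0
6:15pm start J6 → 1
9:00pm end J6 → 0
Peak is 3, at 8:45am (J1, J2, J3).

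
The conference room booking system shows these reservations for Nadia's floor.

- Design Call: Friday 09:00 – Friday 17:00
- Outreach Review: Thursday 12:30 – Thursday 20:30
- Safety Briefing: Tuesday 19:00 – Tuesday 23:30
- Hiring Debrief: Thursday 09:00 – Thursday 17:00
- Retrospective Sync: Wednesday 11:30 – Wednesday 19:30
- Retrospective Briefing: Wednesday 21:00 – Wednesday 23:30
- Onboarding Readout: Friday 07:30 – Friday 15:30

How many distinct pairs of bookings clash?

Sorted by start: Safety Briefing, Retrospective Sync, Retrospective Briefing, Hiring Debrief, Outreach Review, Onboarding Readout, Design Call.
Retrospective Sync starts after Safety Briefing ends, so Safety Briefing has no further overlaps.
Retrospective Briefing starts after Retrospective Sync ends, so Retrospective Sync has no further overlaps.
Hiring Debrief starts after Retrospective Briefing ends, so Retrospective Briefing has no further overlaps.
Outreach Review starts before Hiring Debrief ends → Hiring Debrief and Outreach Review overlap.
Onboarding Readout starts after Hiring Debrief ends, so Hiring Debrief has no further overlaps.
Onboarding Readout starts after Outreach Review ends, so Outreach Review has no further overlaps.
Design Call starts before Onboarding Readout ends → Onboarding Readout and Design Call overlap.
Overlapping pairs: Design Call & Onboarding Readout, Hiring Debrief & Outreach Review — 2 in total.

2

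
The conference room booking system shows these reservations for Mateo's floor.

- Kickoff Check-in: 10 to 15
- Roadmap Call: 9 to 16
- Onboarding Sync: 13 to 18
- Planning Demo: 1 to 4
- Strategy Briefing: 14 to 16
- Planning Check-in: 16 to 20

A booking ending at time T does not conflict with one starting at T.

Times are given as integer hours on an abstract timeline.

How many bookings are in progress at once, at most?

Sort all start/end points and keep a running count:
1 start Planning Demo → 1
4 end Planning Demo → 0
9 start Roadmap Call → 1
10 start Kickoff Check-in → 2
13 start Onboarding Sync → 3
14 start Strategy Briefing → 4
15 end Kickoff Check-in → 3
16 end Roadmap Call → 2
16 end Strategy Briefing → 1
16 start Planning Check-in → 2
18 end Onboarding Sync → 1
20 end Planning Check-in → 0
Peak is 4, at 14 (Kickoff Check-in, Onboarding Sync, Roadmap Call, Strategy Briefing).

4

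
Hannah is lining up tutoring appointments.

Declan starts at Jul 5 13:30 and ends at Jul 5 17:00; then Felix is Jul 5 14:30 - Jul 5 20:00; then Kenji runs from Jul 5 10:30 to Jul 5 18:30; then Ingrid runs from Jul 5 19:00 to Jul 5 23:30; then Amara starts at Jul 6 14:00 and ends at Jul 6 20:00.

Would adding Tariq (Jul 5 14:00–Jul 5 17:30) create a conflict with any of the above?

Kenji: starts Jul 5 10:30 before Tariq ends Jul 5 17:30, and ends Jul 5 18:30 after Tariq starts Jul 5 14:00 → overlap.
Declan: starts Jul 5 13:30 before Tariq ends Jul 5 17:30, and ends Jul 5 17:00 after Tariq starts Jul 5 14:00 → overlap.
Felix: starts Jul 5 14:30 before Tariq ends Jul 5 17:30, and ends Jul 5 20:00 after Tariq starts Jul 5 14:00 → overlap.
Ingrid: starts Jul 5 19:00 at or after Tariq ends Jul 5 17:30 → clear.
Amara: starts Jul 6 14:00 at or after Tariq ends Jul 5 17:30 → clear.
Tariq overlaps Kenji, Felix, Declan.

Yes — it overlaps Declan, Felix, Kenji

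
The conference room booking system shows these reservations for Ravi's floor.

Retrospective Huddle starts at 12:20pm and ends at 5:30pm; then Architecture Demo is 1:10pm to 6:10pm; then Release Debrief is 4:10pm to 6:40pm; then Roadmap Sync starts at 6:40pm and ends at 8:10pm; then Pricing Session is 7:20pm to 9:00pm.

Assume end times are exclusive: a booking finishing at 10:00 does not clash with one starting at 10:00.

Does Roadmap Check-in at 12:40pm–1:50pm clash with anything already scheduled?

Yes — it overlaps Architecture Demo, Retrospective Huddle

Retrospective Huddle: starts 12:20pm before Roadmap Check-in ends 1:50pm, and ends 5:30pm after Roadmap Check-in starts 12:40pm → overlap.
Architecture Demo: starts 1:10pm before Roadmap Check-in ends 1:50pm, and ends 6:10pm after Roadmap Check-in starts 12:40pm → overlap.
Release Debrief: starts 4:10pm at or after Roadmap Check-in ends 1:50pm → clear.
Roadmap Sync: starts 6:40pm at or after Roadmap Check-in ends 1:50pm → clear.
Pricing Session: starts 7:20pm at or after Roadmap Check-in ends 1:50pm → clear.
Roadmap Check-in overlaps Retrospective Huddle, Architecture Demo.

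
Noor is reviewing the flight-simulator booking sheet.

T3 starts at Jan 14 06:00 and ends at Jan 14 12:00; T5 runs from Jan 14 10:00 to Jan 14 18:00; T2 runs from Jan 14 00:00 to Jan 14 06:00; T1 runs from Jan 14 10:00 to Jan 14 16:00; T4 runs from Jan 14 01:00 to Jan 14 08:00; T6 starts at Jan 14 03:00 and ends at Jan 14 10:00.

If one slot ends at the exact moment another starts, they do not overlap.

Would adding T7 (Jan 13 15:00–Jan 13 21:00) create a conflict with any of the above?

T2: starts Jan 14 00:00 at or after T7 ends Jan 13 21:00 → clear.
T4: starts Jan 14 01:00 at or after T7 ends Jan 13 21:00 → clear.
T6: starts Jan 14 03:00 at or after T7 ends Jan 13 21:00 → clear.
T3: starts Jan 14 06:00 at or after T7 ends Jan 13 21:00 → clear.
T1: starts Jan 14 10:00 at or after T7 ends Jan 13 21:00 → clear.
T5: starts Jan 14 10:00 at or after T7 ends Jan 13 21:00 → clear.

No — it doesn't clash with anything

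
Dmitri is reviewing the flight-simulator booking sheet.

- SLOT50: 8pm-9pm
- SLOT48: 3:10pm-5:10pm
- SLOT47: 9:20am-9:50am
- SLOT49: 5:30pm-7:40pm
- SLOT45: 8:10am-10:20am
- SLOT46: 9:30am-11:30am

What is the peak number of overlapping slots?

Walk through starts and ends in time order (an end at T is processed before a start at T):
8:10am start SLOT45 → 1
9:20am start SLOT47 → 2
9:30am start SLOT46 → 3
9:50am end SLOT47 → 2
10:20am end SLOT45 → 1
11:30am end SLOT46 → 0
3:10pm start SLOT48 → 1
5:10pm end SLOT48 → 0
5:30pm start SLOT49 → 1
7:40pm end SLOT49 → 0
8pm start SLOT50 → 1
9pm end SLOT50 → 0
Peak is 3, at 9:30am (SLOT45, SLOT46, SLOT47).

3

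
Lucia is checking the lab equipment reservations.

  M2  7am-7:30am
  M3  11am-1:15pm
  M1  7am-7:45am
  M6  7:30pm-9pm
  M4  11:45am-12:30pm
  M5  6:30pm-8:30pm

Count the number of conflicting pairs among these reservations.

3

Sorted by start: M1, M2, M3, M4, M5, M6.
M2 starts before M1 ends → M1 and M2 overlap.
M3 starts after M1 ends, so nothing later overlaps M1 either.
M3 starts after M2 ends, so nothing later overlaps M2 either.
M4 starts before M3 ends → M3 and M4 overlap.
M5 starts after M3 ends, so nothing later overlaps M3 either.
M5 starts after M4 ends, so nothing later overlaps M4 either.
M6 starts before M5 ends → M5 and M6 overlap.
Overlapping pairs: M1 & M2, M3 & M4, M5 & M6 — 3 in total.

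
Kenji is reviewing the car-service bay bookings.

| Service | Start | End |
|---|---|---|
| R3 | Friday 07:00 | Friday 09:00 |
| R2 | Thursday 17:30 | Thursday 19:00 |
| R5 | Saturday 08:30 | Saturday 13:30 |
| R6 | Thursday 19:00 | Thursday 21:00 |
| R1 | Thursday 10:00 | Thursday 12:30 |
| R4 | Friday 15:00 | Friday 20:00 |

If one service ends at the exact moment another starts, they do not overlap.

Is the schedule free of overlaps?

Yes

Sorted by start: R1, R2, R6, R3, R4, R5.
R2 starts after R1 ends, so nothing later overlaps R1 either.
R6 starts exactly when R2 ends (back-to-back, no overlap), so nothing later overlaps R2 either.
R3 starts after R6 ends, so nothing later overlaps R6 either.
R4 starts after R3 ends, so nothing later overlaps R3 either.
R5 starts after R4 ends.
Every pair is clear; the schedule has no overlaps.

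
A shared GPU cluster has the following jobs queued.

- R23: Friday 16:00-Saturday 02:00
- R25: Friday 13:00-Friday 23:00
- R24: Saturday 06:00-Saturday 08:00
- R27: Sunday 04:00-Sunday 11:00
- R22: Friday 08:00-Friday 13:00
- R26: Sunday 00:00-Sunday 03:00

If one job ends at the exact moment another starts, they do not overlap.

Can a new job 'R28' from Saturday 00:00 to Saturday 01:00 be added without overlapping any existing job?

No — it overlaps R23

R22: ends Friday 13:00 at or before R28 starts Saturday 00:00 → clear.
R25: ends Friday 23:00 at or before R28 starts Saturday 00:00 → clear.
R23: starts Friday 16:00 before R28 ends Saturday 01:00, and ends Saturday 02:00 after R28 starts Saturday 00:00 → overlap.
R24: starts Saturday 06:00 at or after R28 ends Saturday 01:00 → clear.
R26: starts Sunday 00:00 at or after R28 ends Saturday 01:00 → clear.
R27: starts Sunday 04:00 at or after R28 ends Saturday 01:00 → clear.
R28 overlaps R23.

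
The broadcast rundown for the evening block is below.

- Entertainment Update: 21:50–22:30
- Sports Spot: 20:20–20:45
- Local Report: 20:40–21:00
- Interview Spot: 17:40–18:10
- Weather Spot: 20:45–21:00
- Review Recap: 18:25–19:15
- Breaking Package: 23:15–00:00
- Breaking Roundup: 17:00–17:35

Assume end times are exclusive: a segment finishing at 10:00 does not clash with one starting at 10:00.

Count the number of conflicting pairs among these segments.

2

Sorted by start: Breaking Roundup, Interview Spot, Review Recap, Sports Spot, Local Report, Weather Spot, Entertainment Update, Breaking Package.
Interview Spot starts after Breaking Roundup ends, so nothing later overlaps Breaking Roundup either.
Review Recap starts after Interview Spot ends, so nothing later overlaps Interview Spot either.
Sports Spot starts after Review Recap ends, so nothing later overlaps Review Recap either.
Local Report starts before Sports Spot ends → Sports Spot and Local Report overlap.
Weather Spot starts exactly when Sports Spot ends (back-to-back, no overlap), so nothing later overlaps Sports Spot either.
Weather Spot starts before Local Report ends → Local Report and Weather Spot overlap.
Entertainment Update starts after Local Report ends, so nothing later overlaps Local Report either.
Entertainment Update starts after Weather Spot ends, so nothing later overlaps Weather Spot either.
Breaking Package starts after Entertainment Update ends.
Overlapping pairs: Local Report & Sports Spot, Local Report & Weather Spot — 2 in total.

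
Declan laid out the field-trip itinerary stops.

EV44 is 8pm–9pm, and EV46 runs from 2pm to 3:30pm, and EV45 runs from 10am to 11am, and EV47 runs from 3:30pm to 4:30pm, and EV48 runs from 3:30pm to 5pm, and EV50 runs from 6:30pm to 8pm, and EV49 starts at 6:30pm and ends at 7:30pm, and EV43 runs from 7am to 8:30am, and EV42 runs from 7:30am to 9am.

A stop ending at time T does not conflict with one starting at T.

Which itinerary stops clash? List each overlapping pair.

EV42 & EV43, EV47 & EV48, EV49 & EV50

Two intervals overlap when each starts before the other ends.
Sorted by start: EV43, EV42, EV45, EV46, EV47, EV48, EV49, EV50, EV44.
EV42 starts before EV43 ends → EV43 and EV42 overlap.
EV45 starts after EV43 ends — done with EV43.
EV45 starts after EV42 ends — done with EV42.
EV46 starts after EV45 ends — done with EV45.
EV47 starts exactly when EV46 ends (back-to-back, no overlap) — done with EV46.
EV48 starts before EV47 ends → EV47 and EV48 overlap.
EV49 starts after EV47 ends — done with EV47.
EV49 starts after EV48 ends — done with EV48.
EV50 starts before EV49 ends → EV49 and EV50 overlap.
EV44 starts after EV49 ends.
EV44 starts exactly when EV50 ends (back-to-back, no overlap).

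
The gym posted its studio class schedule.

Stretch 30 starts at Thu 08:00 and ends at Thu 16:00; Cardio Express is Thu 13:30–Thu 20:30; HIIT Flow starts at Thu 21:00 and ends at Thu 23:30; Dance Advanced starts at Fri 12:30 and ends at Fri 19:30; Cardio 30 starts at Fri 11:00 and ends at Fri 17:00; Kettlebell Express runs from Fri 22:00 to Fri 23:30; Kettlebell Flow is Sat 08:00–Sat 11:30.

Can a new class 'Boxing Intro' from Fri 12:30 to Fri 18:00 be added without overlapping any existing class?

Stretch 30: ends Thu 16:00 at or before Boxing Intro starts Fri 12:30 → clear.
Cardio Express: ends Thu 20:30 at or before Boxing Intro starts Fri 12:30 → clear.
HIIT Flow: ends Thu 23:30 at or before Boxing Intro starts Fri 12:30 → clear.
Cardio 30: starts Fri 11:00 before Boxing Intro ends Fri 18:00, and ends Fri 17:00 after Boxing Intro starts Fri 12:30 → overlap.
Dance Advanced: starts Fri 12:30 before Boxing Intro ends Fri 18:00, and ends Fri 19:30 after Boxing Intro starts Fri 12:30 → overlap.
Kettlebell Express: starts Fri 22:00 at or after Boxing Intro ends Fri 18:00 → clear.
Kettlebell Flow: starts Sat 08:00 at or after Boxing Intro ends Fri 18:00 → clear.
Boxing Intro overlaps Dance Advanced, Cardio 30.

No — it overlaps Cardio 30, Dance Advanced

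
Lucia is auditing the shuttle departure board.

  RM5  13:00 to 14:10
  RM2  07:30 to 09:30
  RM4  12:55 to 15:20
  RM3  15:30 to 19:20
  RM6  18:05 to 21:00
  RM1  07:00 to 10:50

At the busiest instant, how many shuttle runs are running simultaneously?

Walk through starts and ends in time order (an end at T is processed before a start at T):
07:00 start RM1 → 1
07:30 start RM2 → 2
09:30 end RM2 → 1
10:50 end RM1 → 0
12:55 start RM4 → 1
13:00 start RM5 → 2
14:10 end RM5 → 1
15:20 end RM4 → 0
15:30 start RM3 → 1
18:05 start RM6 → 2
19:20 end RM3 → 1
21:00 end RM6 → 0
Peak is 2, at 07:30 (RM1, RM2).

2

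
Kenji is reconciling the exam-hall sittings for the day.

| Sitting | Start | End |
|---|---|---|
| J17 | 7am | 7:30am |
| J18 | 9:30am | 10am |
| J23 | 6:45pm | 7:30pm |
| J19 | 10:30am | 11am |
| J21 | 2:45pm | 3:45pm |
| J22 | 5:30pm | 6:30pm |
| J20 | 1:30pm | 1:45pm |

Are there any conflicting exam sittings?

Sorted by start: J17, J18, J19, J20, J21, J22, J23.
J18 starts after J17 ends, so J17 has no further overlaps.
J19 starts after J18 ends, so J18 has no further overlaps.
J20 starts after J19 ends, so J19 has no further overlaps.
J21 starts after J20 ends, so J20 has no further overlaps.
J22 starts after J21 ends, so J21 has no further overlaps.
J23 starts after J22 ends.
Every pair is clear; the schedule has no overlaps.

No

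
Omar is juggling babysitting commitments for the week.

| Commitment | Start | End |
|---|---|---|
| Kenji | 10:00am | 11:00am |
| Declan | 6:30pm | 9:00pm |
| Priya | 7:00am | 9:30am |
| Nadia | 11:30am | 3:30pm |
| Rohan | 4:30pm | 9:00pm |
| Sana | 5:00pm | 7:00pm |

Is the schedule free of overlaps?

No

Check each pair: they overlap iff neither finishes before the other starts.
Sorted by start: Priya, Kenji, Nadia, Rohan, Sana, Declan.
Kenji starts after Priya ends, so Priya has no further overlaps.
Nadia starts after Kenji ends, so Kenji has no further overlaps.
Rohan starts after Nadia ends, so Nadia has no further overlaps.
Sana starts before Rohan ends → Rohan and Sana overlap.
That's a conflict, so the schedule is not conflict-free.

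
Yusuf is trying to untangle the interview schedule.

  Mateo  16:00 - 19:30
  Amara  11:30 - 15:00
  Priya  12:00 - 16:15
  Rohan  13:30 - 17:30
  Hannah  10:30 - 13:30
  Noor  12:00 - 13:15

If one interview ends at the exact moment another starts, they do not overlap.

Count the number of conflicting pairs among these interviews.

Sorted by start: Hannah, Amara, Noor, Priya, Rohan, Mateo.
Amara starts before Hannah ends → Hannah and Amara overlap.
Noor starts before Hannah ends → Hannah and Noor overlap.
Priya starts before Hannah ends → Hannah and Priya overlap.
Rohan starts exactly when Hannah ends (back-to-back, no overlap); Hannah is clear from here.
Noor starts before Amara ends → Amara and Noor overlap.
Priya starts before Amara ends → Amara and Priya overlap.
Rohan starts before Amara ends → Amara and Rohan overlap.
Mateo starts after Amara ends.
Priya starts before Noor ends → Noor and Priya overlap.
Rohan starts after Noor ends; Noor is clear from here.
Rohan starts before Priya ends → Priya and Rohan overlap.
Mateo starts before Priya ends → Priya and Mateo overlap.
Mateo starts before Rohan ends → Rohan and Mateo overlap.
Overlapping pairs: Amara & Hannah, Amara & Noor, Amara & Priya, Amara & Rohan, Hannah & Noor, Hannah & Priya, Mateo & Priya, Mateo & Rohan, Noor & Priya, Priya & Rohan — 10 in total.

10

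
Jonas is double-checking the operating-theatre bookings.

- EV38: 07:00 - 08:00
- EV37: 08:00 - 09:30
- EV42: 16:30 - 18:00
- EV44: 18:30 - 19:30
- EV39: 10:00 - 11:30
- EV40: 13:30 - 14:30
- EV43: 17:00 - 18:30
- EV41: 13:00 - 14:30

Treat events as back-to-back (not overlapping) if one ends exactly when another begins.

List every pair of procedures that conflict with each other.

EV40 & EV41, EV42 & EV43

Sorted by start: EV38, EV37, EV39, EV41, EV40, EV42, EV43, EV44.
EV37 starts exactly when EV38 ends (back-to-back, no overlap); EV38 is clear from here.
EV39 starts after EV37 ends; EV37 is clear from here.
EV41 starts after EV39 ends; EV39 is clear from here.
EV40 starts before EV41 ends → EV41 and EV40 overlap.
EV42 starts after EV41 ends; EV41 is clear from here.
EV42 starts after EV40 ends; EV40 is clear from here.
EV43 starts before EV42 ends → EV42 and EV43 overlap.
EV44 starts after EV42 ends.
EV44 starts exactly when EV43 ends (back-to-back, no overlap).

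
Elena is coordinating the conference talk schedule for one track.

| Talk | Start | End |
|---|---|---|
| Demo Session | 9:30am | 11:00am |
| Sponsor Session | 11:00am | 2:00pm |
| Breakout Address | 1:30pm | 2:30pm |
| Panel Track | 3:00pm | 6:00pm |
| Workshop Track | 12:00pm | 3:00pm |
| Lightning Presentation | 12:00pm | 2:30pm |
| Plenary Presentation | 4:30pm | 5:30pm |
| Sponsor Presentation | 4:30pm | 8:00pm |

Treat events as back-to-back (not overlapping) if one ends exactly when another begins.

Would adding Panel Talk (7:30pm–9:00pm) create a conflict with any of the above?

Yes — it overlaps Sponsor Presentation

Demo Session: ends 11:00am at or before Panel Talk starts 7:30pm → clear.
Sponsor Session: ends 2:00pm at or before Panel Talk starts 7:30pm → clear.
Workshop Track: ends 3:00pm at or before Panel Talk starts 7:30pm → clear.
Lightning Presentation: ends 2:30pm at or before Panel Talk starts 7:30pm → clear.
Breakout Address: ends 2:30pm at or before Panel Talk starts 7:30pm → clear.
Panel Track: ends 6:00pm at or before Panel Talk starts 7:30pm → clear.
Plenary Presentation: ends 5:30pm at or before Panel Talk starts 7:30pm → clear.
Sponsor Presentation: starts 4:30pm before Panel Talk ends 9:00pm, and ends 8:00pm after Panel Talk starts 7:30pm → overlap.
Panel Talk overlaps Sponsor Presentation.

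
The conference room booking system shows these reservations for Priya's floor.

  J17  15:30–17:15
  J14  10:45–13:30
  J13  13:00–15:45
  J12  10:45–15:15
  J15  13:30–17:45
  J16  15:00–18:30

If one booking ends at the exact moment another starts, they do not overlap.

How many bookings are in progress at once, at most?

4

Walk through starts and ends in time order (an end at T is processed before a start at T):
10:45 start J12 → 1
10:45 start J14 → 2
13:00 start J13 → 3
13:30 end J14 → 2
13:30 start J15 → 3
15:00 start J16 → 4
15:15 end J12 → 3
15:30 start J17 → 4
15:45 end J13 → 3
17:15 end J17 → 2
17:45 end J15 → 1
18:30 end J16 → 0
Peak is 4, at 15:00 (J12, J13, J15, J16).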